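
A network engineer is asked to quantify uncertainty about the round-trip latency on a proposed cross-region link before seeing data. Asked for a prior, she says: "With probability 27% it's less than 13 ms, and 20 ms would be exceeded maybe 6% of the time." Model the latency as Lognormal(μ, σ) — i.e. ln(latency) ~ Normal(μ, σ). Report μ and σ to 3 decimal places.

If T ~ Lognormal(μ,σ) then ln T ~ Normal(μ,σ), so the p-quantile of ln T is μ + z_p·σ.
ln(13) = 2.565 and ln(20) = 2.996; z_{0.27} = -0.6128, z_{0.94} = 1.555.
σ = (2.996 − 2.565)/(1.555 − (-0.6128)) = 0.199.
μ = 2.565 − (-0.6128)·0.199 = 2.687.

μ ≈ 2.687, σ ≈ 0.199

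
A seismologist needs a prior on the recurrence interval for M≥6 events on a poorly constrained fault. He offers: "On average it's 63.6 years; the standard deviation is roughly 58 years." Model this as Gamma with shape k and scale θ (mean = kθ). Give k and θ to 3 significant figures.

k ≈ 1.2, θ ≈ 52.9

For Gamma(k, scale θ): mean = kθ, variance = kθ², so CV = 1/√k.
CV = SD/mean = 58/63.6 = 0.9119, hence k = 1/CV² = 1.2.
Then θ = mean/k = 63.6/1.2 = 52.9.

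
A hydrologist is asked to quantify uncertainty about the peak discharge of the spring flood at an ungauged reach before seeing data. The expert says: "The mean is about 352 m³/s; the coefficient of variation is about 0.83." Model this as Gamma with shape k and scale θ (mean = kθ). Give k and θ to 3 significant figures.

k ≈ 1.45, θ ≈ 242

For Gamma(k, scale θ): mean = kθ, variance = kθ², so CV = 1/√k.
CV = 0.83, hence k = 1/CV² = 1.45.
Then θ = mean/k = 352/1.45 = 242.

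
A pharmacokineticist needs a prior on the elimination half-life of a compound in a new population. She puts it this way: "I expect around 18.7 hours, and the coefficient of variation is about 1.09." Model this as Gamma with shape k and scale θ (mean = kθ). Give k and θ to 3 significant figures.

For Gamma(k, scale θ): mean = kθ, variance = kθ², so CV = 1/√k.
CV = 1.09, hence k = 1/CV² = 0.842.
Then θ = mean/k = 18.7/0.842 = 22.2.

k ≈ 0.842, θ ≈ 22.2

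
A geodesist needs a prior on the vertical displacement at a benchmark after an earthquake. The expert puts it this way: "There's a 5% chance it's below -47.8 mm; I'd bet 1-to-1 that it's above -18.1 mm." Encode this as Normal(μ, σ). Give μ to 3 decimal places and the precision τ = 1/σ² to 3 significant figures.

The p-quantile of Normal(μ,σ) is μ + z_p·σ, with z_{0.05} = -1.645 and z_{0.5} = 0.
Eliminate σ: μ = (z₂·x₁ − z₁·x₂)/(z₂ − z₁) = (0·-47.8 − (-1.645)·-18.1)/1.645 = -18.100.
Then σ = (x₂ − x₁)/(z₂ − z₁) = (-18.1 − -47.8)/1.645 = 18.056.
Precision τ = 1/σ² = 1/18.06² = 0.00307.

μ = -18.100, τ = 0.00307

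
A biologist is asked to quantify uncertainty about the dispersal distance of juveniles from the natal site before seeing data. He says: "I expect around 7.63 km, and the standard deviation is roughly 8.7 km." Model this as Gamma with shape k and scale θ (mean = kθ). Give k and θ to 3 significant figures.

k ≈ 0.769, θ ≈ 9.92

For Gamma(k, scale θ): mean = kθ, variance = kθ², so CV = 1/√k.
CV = SD/mean = 8.7/7.63 = 1.14, hence k = 1/CV² = 0.769.
Then θ = mean/k = 7.63/0.769 = 9.92.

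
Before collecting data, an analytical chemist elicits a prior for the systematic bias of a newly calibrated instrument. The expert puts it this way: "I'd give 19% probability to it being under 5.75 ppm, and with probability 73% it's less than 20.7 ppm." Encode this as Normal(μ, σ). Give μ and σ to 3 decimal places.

μ = 14.554, σ = 10.029

For Normal(μ,σ), the p-quantile is μ + z_p·σ. Here z_{0.19} = -0.8779, z_{0.73} = 0.6128.
So 5.75 = μ − 0.8779σ and 20.7 = μ + 0.6128σ.
Subtracting: σ = (20.7 − 5.75)/(0.6128 − (-0.8779)) = 10.029.
Then μ = 5.75 − (-0.8779)·10.029 = 14.554.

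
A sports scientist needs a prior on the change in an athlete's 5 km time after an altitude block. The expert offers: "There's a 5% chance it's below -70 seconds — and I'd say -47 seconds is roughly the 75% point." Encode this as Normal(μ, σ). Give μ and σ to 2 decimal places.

For Normal(μ,σ), the p-quantile is μ + z_p·σ. Here z_{0.05} = -1.645, z_{0.75} = 0.6745.
So -70 = μ − 1.645σ and -47 = μ + 0.6745σ.
Subtracting: σ = (-47 − -70)/(0.6745 − (-1.645)) = 9.92.
Then μ = -70 − (-1.645)·9.92 = -53.69.

μ = -53.69, σ = 9.92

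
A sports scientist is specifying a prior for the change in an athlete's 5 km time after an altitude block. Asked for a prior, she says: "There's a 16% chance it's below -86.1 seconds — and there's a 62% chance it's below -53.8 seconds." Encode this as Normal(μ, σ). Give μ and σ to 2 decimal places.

For Normal(μ,σ), the p-quantile is μ + z_p·σ. Here z_{0.16} = -0.9945, z_{0.62} = 0.3055.
So -86.1 = μ − 0.9945σ and -53.8 = μ + 0.3055σ.
Subtracting: σ = (-53.8 − -86.1)/(0.3055 − (-0.9945)) = 24.85.
Then μ = -86.1 − (-0.9945)·24.85 = -61.39.

μ = -61.39, σ = 24.85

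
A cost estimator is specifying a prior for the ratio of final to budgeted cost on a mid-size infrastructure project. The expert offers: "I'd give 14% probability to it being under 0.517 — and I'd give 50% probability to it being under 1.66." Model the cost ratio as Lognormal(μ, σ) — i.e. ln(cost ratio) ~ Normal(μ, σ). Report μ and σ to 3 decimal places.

μ ≈ 0.507, σ ≈ 1.080

If T ~ Lognormal(μ,σ) then ln T ~ Normal(μ,σ), so the p-quantile of ln T is μ + z_p·σ.
ln(0.517) = -0.6597 and ln(1.66) = 0.5068; z_{0.14} = -1.08, z_{0.5} = 0.
σ = (0.5068 − -0.6597)/(0 − (-1.08)) = 1.080.
μ = -0.6597 − (-1.08)·1.080 = 0.507.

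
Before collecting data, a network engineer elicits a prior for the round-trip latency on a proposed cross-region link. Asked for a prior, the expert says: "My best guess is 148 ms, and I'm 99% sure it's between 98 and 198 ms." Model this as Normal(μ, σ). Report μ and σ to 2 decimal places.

A symmetric 99% interval runs μ ± z·σ with z = 2.576.
Half-width = 50, so σ = 50/2.576 = 19.41.
μ is the stated best guess, 148.00.

μ = 148.00, σ = 19.41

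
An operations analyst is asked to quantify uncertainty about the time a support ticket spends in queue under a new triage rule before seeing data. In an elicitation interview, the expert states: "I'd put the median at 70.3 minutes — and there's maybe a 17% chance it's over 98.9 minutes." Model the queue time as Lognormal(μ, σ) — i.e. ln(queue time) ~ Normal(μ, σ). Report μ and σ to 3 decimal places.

μ ≈ 4.253, σ ≈ 0.358

If T ~ Lognormal(μ,σ) then ln T ~ Normal(μ,σ), so the p-quantile of ln T is μ + z_p·σ.
ln(70.3) = 4.253 and ln(98.9) = 4.594; z_{0.5} = 0, z_{0.83} = 0.9542.
σ = (4.594 − 4.253)/(0.9542 − (0)) = 0.358.
μ = 4.253 − (0)·0.358 = 4.253.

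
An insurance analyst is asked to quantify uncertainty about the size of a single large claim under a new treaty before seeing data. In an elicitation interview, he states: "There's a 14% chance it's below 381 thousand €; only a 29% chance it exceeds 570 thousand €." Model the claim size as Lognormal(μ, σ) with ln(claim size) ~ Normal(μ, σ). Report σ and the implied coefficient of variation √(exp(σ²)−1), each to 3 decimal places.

If T ~ Lognormal(μ,σ) then ln T ~ Normal(μ,σ), so the p-quantile of ln T is μ + z_p·σ.
ln(381) = 5.943 and ln(570) = 6.346; z_{0.14} = -1.08, z_{0.71} = 0.5534.
σ = (6.346 − 5.943)/(0.5534 − (-1.08)) = 0.247.
μ = 5.943 − (-1.08)·0.247 = 6.209.
CV = √(exp(σ²)−1) = √(exp(0.0608)−1) = 0.250.

σ ≈ 0.247, CV ≈ 0.250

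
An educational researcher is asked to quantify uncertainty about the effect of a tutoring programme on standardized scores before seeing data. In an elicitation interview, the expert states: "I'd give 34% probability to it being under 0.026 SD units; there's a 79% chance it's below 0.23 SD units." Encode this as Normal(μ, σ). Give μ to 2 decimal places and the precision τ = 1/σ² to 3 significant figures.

μ = 0.10, τ = 35.7

The p-quantile of Normal(μ,σ) is μ + z_p·σ, with z_{0.34} = -0.4125 and z_{0.79} = 0.8064.
Eliminate σ: μ = (z₂·x₁ − z₁·x₂)/(z₂ − z₁) = (0.8064·0.026 − (-0.4125)·0.23)/1.219 = 0.10.
Then σ = (x₂ − x₁)/(z₂ − z₁) = (0.23 − 0.026)/1.219 = 0.17.
Precision τ = 1/σ² = 1/0.1674² = 35.7.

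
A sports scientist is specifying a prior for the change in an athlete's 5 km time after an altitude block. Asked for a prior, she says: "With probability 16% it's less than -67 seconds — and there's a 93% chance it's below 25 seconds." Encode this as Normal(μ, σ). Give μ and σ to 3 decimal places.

μ = -29.963, σ = 37.243

For Normal(μ,σ), the p-quantile is μ + z_p·σ. Here z_{0.16} = -0.9945, z_{0.93} = 1.476.
So -67 = μ − 0.9945σ and 25 = μ + 1.476σ.
Subtracting: σ = (25 − -67)/(1.476 − (-0.9945)) = 37.243.
Then μ = -67 − (-0.9945)·37.243 = -29.963.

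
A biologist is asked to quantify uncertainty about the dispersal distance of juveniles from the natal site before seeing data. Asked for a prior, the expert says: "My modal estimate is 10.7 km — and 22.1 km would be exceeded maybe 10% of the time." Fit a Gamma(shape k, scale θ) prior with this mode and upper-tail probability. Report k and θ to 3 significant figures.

k ≈ 4.65, θ ≈ 2.93

Gamma(k,θ) with k>1 has mode (k−1)θ, so θ = 10.7/(k−1).
Need P(X < 22.1) = 0.9 with θ tied to k this way. Start at k = 2, θ = 10.7: P(X<22.1) ≈ 0.611.
Too low — raise k to concentrate. Iterating converges to k ≈ 4.65.
Then θ = 10.7/(4.65−1) ≈ 2.93.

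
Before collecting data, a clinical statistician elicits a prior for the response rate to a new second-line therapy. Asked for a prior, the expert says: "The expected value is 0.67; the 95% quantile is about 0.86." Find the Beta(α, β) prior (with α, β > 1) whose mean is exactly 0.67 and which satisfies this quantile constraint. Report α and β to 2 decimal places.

With mean 0.67 fixed, write α = 0.67s, β = 0.33s where s = α+β.
Need P(θ < 0.86) = 0.95 under Beta(0.67s, 0.33s). Normal approximation: (q−m)/√(m(1−m)/s) ≈ z_{0.95} = 1.64, so s ≈ 0.67·0.33·(1.64)²/(0.86−0.67)² = 16.6.
At s = 16.6: P(θ<0.86) ≈ 0.969. Adjusting to match 0.95 gives s ≈ 13.16.
So α = 0.67·13.16 ≈ 8.82, β = 0.33·13.16 ≈ 4.34.

α ≈ 8.82, β ≈ 4.34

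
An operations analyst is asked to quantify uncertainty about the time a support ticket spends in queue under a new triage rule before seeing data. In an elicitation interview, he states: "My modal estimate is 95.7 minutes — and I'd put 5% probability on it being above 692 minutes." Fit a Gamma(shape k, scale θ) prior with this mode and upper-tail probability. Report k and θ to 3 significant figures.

Gamma(k,θ) with k>1 has mode (k−1)θ, so θ = 95.7/(k−1).
Need P(X < 692) = 0.95 with θ tied to k this way. Start at k = 2, θ = 95.7: P(X<692) ≈ 0.994.
Too high — lower k to spread out. Iterating converges to k ≈ 1.55.
Then θ = 95.7/(1.55−1) ≈ 173.

k ≈ 1.55, θ ≈ 173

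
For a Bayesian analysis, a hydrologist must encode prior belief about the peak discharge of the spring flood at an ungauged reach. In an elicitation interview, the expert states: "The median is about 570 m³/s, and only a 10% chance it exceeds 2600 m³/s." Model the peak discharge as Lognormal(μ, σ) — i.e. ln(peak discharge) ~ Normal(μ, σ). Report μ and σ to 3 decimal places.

μ ≈ 6.346, σ ≈ 1.184

If T ~ Lognormal(μ,σ) then ln T ~ Normal(μ,σ), so the p-quantile of ln T is μ + z_p·σ.
ln(570) = 6.346 and ln(2600) = 7.863; z_{0.5} = 0, z_{0.9} = 1.282.
σ = (7.863 − 6.346)/(1.282 − (0)) = 1.184.
μ = 6.346 − (0)·1.184 = 6.346.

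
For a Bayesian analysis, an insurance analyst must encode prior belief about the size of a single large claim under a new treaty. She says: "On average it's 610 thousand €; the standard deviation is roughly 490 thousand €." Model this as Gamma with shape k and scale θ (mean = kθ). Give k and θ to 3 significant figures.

k ≈ 1.55, θ ≈ 394

For Gamma(k, scale θ): mean = kθ, variance = kθ², so CV = 1/√k.
CV = SD/mean = 490/610 = 0.8033, hence k = 1/CV² = 1.55.
Then θ = mean/k = 610/1.55 = 394.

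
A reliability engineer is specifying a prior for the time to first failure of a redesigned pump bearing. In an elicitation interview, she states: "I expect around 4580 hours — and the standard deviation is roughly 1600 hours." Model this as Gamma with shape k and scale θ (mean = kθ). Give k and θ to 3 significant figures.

k ≈ 8.19, θ ≈ 559

For Gamma(k, scale θ): mean = kθ, variance = kθ², so CV = 1/√k.
CV = SD/mean = 1600/4580 = 0.3493, hence k = 1/CV² = 8.19.
Then θ = mean/k = 4580/8.19 = 559.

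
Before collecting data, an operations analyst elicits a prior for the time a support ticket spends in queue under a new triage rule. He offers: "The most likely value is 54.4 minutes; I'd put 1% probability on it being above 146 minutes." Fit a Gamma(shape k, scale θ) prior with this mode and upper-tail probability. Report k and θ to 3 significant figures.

k ≈ 5.74, θ ≈ 11.5

Gamma(k,θ) with k>1 has mode (k−1)θ, so θ = 54.4/(k−1).
Need P(X < 146) = 0.99 with θ tied to k this way. Start at k = 2, θ = 54.4: P(X<146) ≈ 0.748.
Too low — raise k to concentrate. Iterating converges to k ≈ 5.74.
Then θ = 54.4/(5.74−1) ≈ 11.5.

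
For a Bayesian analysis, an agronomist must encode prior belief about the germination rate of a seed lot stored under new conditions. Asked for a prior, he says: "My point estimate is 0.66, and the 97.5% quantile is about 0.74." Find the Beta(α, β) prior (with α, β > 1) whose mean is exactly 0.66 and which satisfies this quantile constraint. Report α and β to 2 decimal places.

With mean 0.66 fixed, write α = 0.66s, β = 0.34s where s = α+β.
Need P(θ < 0.74) = 0.975 under Beta(0.66s, 0.34s). Normal approximation: (q−m)/√(m(1−m)/s) ≈ z_{0.975} = 1.96, so s ≈ 0.66·0.34·(1.96)²/(0.74−0.66)² = 134.7.
At s = 134.7: P(θ<0.74) ≈ 0.979. Adjusting to match 0.975 gives s ≈ 125.39.
So α = 0.66·125.39 ≈ 82.76, β = 0.34·125.39 ≈ 42.63.

α ≈ 82.76, β ≈ 42.63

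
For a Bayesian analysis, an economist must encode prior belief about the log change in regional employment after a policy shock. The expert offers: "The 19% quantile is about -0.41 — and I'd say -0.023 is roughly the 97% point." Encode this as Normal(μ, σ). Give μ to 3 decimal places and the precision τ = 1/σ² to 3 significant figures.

μ = -0.287, τ = 50.8

For Normal(μ,σ), the p-quantile is μ + z_p·σ. Here z_{0.19} = -0.8779, z_{0.97} = 1.881.
So -0.41 = μ − 0.8779σ and -0.023 = μ + 1.881σ.
Subtracting: σ = (-0.023 − -0.41)/(1.881 − (-0.8779)) = 0.140.
Then μ = -0.41 − (-0.8779)·0.140 = -0.287.
Precision τ = 1/σ² = 1/0.1403² = 50.8.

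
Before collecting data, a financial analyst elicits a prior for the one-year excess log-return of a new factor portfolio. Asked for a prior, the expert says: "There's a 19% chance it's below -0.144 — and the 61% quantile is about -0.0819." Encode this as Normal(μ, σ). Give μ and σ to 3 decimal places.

μ = -0.097, σ = 0.054

For Normal(μ,σ), the p-quantile is μ + z_p·σ. Here z_{0.19} = -0.8779, z_{0.61} = 0.2793.
So -0.144 = μ − 0.8779σ and -0.0819 = μ + 0.2793σ.
Subtracting: σ = (-0.0819 − -0.144)/(0.2793 − (-0.8779)) = 0.054.
Then μ = -0.144 − (-0.8779)·0.054 = -0.097.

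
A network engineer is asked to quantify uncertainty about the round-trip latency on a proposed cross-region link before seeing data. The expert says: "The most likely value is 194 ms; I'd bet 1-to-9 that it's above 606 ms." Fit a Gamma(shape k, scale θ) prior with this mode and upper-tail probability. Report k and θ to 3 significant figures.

Gamma(k,θ) with k>1 has mode (k−1)θ, so θ = 194/(k−1).
Need P(X < 606) = 0.9 with θ tied to k this way. Start at k = 2, θ = 194: P(X<606) ≈ 0.819.
Too low — raise k to concentrate. Iterating converges to k ≈ 2.46.
Then θ = 194/(2.46−1) ≈ 133.

k ≈ 2.46, θ ≈ 133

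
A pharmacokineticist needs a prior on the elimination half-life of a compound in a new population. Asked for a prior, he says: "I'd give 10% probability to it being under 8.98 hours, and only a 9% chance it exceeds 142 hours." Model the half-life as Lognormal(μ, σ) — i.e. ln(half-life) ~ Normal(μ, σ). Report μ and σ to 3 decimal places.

μ ≈ 3.544, σ ≈ 1.053

If T ~ Lognormal(μ,σ) then ln T ~ Normal(μ,σ), so the p-quantile of ln T is μ + z_p·σ.
ln(8.98) = 2.195 and ln(142) = 4.956; z_{0.1} = -1.282, z_{0.91} = 1.341.
σ = (4.956 − 2.195)/(1.341 − (-1.282)) = 1.053.
μ = 2.195 − (-1.282)·1.053 = 3.544.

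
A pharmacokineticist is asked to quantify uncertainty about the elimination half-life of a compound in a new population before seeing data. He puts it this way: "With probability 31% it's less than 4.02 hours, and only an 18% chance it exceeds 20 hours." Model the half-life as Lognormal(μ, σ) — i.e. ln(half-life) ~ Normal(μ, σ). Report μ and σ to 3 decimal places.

μ ≈ 1.955, σ ≈ 1.137

If T ~ Lognormal(μ,σ) then ln T ~ Normal(μ,σ), so the p-quantile of ln T is μ + z_p·σ.
ln(4.02) = 1.391 and ln(20) = 2.996; z_{0.31} = -0.4959, z_{0.82} = 0.9154.
σ = (2.996 − 1.391)/(0.9154 − (-0.4959)) = 1.137.
μ = 1.391 − (-0.4959)·1.137 = 1.955.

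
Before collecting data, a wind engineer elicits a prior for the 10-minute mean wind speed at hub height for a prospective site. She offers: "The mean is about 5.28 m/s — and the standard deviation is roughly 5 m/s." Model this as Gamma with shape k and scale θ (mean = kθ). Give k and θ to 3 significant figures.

k ≈ 1.12, θ ≈ 4.73

For Gamma(k, scale θ): mean = kθ, variance = kθ², so CV = 1/√k.
CV = SD/mean = 5/5.28 = 0.947, hence k = 1/CV² = 1.12.
Then θ = mean/k = 5.28/1.12 = 4.73.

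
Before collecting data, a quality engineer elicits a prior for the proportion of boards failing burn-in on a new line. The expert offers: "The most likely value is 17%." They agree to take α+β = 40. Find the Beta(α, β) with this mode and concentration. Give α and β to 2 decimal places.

α = 7.46, β = 32.54

For α,β > 1 the Beta mode is (α−1)/(α+β−2). With α+β = 40, the mode is (α−1)/38.
Set (α−1)/38 = 0.17 → α = 1 + 0.17·38 = 7.46.
β = 40 − α = 32.54.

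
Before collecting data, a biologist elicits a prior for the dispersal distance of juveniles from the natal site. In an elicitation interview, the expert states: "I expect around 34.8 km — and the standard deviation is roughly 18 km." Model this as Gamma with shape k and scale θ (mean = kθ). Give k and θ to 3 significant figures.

For Gamma(k, scale θ): mean = kθ, variance = kθ², so CV = 1/√k.
CV = SD/mean = 18/34.8 = 0.5172, hence k = 1/CV² = 3.74.
Then θ = mean/k = 34.8/3.74 = 9.31.

k ≈ 3.74, θ ≈ 9.31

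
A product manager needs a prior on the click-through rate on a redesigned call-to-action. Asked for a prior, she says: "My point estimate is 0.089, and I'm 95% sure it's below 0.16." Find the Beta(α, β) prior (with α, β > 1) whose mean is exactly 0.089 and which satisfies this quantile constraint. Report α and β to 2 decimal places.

With mean 0.089 fixed, write α = 0.089s, β = 0.911s where s = α+β.
Need P(θ < 0.16) = 0.95 under Beta(0.089s, 0.911s). Normal approximation: (q−m)/√(m(1−m)/s) ≈ z_{0.95} = 1.64, so s ≈ 0.089·0.911·(1.64)²/(0.16−0.089)² = 43.5.
At s = 43.5: P(θ<0.16) ≈ 0.934. Adjusting to match 0.95 gives s ≈ 53.64.
So α = 0.089·53.64 ≈ 4.77, β = 0.911·53.64 ≈ 48.87.

α ≈ 4.77, β ≈ 48.87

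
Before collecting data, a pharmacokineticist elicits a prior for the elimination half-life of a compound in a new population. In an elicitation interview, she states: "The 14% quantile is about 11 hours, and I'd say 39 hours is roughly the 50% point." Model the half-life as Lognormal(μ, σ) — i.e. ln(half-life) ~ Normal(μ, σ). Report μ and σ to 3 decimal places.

μ ≈ 3.664, σ ≈ 1.172

If T ~ Lognormal(μ,σ) then ln T ~ Normal(μ,σ), so the p-quantile of ln T is μ + z_p·σ.
ln(11) = 2.398 and ln(39) = 3.664; z_{0.14} = -1.08, z_{0.5} = 0.
σ = (3.664 − 2.398)/(0 − (-1.08)) = 1.172.
μ = 2.398 − (-1.08)·1.172 = 3.664.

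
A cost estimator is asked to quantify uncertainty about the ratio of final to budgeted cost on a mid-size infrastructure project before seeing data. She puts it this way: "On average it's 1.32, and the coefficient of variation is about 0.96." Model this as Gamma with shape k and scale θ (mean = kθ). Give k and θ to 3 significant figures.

For Gamma(k, scale θ): mean = kθ, variance = kθ², so CV = 1/√k.
CV = 0.96, hence k = 1/CV² = 1.09.
Then θ = mean/k = 1.32/1.09 = 1.22.

k ≈ 1.09, θ ≈ 1.22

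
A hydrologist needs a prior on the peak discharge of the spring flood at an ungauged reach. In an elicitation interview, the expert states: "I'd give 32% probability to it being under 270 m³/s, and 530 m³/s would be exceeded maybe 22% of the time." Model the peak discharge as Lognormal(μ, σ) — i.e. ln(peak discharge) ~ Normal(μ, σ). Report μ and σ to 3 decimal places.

If T ~ Lognormal(μ,σ) then ln T ~ Normal(μ,σ), so the p-quantile of ln T is μ + z_p·σ.
ln(270) = 5.598 and ln(530) = 6.273; z_{0.32} = -0.4677, z_{0.78} = 0.7722.
σ = (6.273 − 5.598)/(0.7722 − (-0.4677)) = 0.544.
μ = 5.598 − (-0.4677)·0.544 = 5.853.

μ ≈ 5.853, σ ≈ 0.544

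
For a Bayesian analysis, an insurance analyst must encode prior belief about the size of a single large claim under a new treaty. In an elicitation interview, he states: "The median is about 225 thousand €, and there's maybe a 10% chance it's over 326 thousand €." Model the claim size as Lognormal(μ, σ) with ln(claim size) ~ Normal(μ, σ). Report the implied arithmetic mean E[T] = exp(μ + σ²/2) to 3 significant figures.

E[T] ≈ 235 thousand €

If T ~ Lognormal(μ,σ) then ln T ~ Normal(μ,σ), so the p-quantile of ln T is μ + z_p·σ.
ln(225) = 5.416 and ln(326) = 5.787; z_{0.5} = 0, z_{0.9} = 1.282.
σ = (5.787 − 5.416)/(1.282 − (0)) = 0.289.
μ = 5.416 − (0)·0.289 = 5.416.
E[T] = exp(μ + σ²/2) = exp(5.416 + 0.0419) = 235 thousand €.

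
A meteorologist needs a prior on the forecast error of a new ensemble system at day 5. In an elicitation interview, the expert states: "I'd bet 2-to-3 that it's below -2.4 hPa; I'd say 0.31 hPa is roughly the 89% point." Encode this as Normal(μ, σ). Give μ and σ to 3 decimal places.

μ = -1.936, σ = 1.831

For Normal(μ,σ), the p-quantile is μ + z_p·σ. Here z_{0.4} = -0.2533, z_{0.89} = 1.227.
So -2.4 = μ − 0.2533σ and 0.31 = μ + 1.227σ.
Subtracting: σ = (0.31 − -2.4)/(1.227 − (-0.2533)) = 1.831.
Then μ = -2.4 − (-0.2533)·1.831 = -1.936.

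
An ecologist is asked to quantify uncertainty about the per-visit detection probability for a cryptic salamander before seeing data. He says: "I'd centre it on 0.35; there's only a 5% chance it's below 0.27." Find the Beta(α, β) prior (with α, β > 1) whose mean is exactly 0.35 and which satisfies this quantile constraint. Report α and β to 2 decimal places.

α ≈ 31.79, β ≈ 59.04

With mean 0.35 fixed, write α = 0.35s, β = 0.65s where s = α+β.
Need P(θ < 0.27) = 0.05 under Beta(0.35s, 0.65s). Normal approximation: (q−m)/√(m(1−m)/s) ≈ z_{0.05} = -1.64, so s ≈ 0.35·0.65·(-1.64)²/(0.27−0.35)² = 96.2.
At s = 96.2: P(θ<0.27) ≈ 0.045. Adjusting to match 0.05 gives s ≈ 90.83.
So α = 0.35·90.83 ≈ 31.79, β = 0.65·90.83 ≈ 59.04.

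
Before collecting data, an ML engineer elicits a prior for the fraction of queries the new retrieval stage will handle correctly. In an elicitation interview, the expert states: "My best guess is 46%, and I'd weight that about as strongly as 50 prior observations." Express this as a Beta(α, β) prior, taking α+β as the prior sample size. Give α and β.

α = 23, β = 27

Under the effective-sample-size interpretation, Beta(α, β) has prior mean α/(α+β) and prior sample size α+β.
So α+β = 50 and α/(α+β) = 0.46, giving α = 0.46·50 = 23 and β = 50 − 23 = 27.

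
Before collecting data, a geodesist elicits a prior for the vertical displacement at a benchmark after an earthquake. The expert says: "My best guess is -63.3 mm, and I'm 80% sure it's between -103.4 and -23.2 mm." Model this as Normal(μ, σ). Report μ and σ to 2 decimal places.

A symmetric 80% interval runs μ ± z·σ with z = 1.282.
Half-width = 40.1, so σ = 40.1/1.282 = 31.29.
μ is the stated best guess, -63.30.

μ = -63.30, σ = 31.29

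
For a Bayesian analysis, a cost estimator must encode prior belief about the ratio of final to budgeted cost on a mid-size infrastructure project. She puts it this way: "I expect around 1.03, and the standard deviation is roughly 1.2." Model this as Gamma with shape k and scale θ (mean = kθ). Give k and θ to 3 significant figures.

For Gamma(k, scale θ): mean = kθ, variance = kθ², so CV = 1/√k.
CV = SD/mean = 1.2/1.03 = 1.165, hence k = 1/CV² = 0.737.
Then θ = mean/k = 1.03/0.737 = 1.4.

k ≈ 0.737, θ ≈ 1.4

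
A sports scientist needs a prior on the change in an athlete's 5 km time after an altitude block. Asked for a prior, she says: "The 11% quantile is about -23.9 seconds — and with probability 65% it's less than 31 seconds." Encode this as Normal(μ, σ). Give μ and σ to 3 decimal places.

For Normal(μ,σ), the p-quantile is μ + z_p·σ. Here z_{0.11} = -1.227, z_{0.65} = 0.3853.
So -23.9 = μ − 1.227σ and 31 = μ + 0.3853σ.
Subtracting: σ = (31 − -23.9)/(0.3853 − (-1.227)) = 34.060.
Then μ = -23.9 − (-1.227)·34.060 = 17.876.

μ = 17.876, σ = 34.060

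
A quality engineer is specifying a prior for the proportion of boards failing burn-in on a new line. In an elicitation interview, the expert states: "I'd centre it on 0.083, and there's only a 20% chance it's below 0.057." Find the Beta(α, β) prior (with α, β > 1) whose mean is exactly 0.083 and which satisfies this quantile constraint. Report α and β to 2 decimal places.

With mean 0.083 fixed, write α = 0.083s, β = 0.917s where s = α+β.
Need P(θ < 0.057) = 0.2 under Beta(0.083s, 0.917s). Normal approximation: (q−m)/√(m(1−m)/s) ≈ z_{0.2} = -0.842, so s ≈ 0.083·0.917·(-0.842)²/(0.057−0.083)² = 79.8.
At s = 79.8: P(θ<0.057) ≈ 0.206. Adjusting to match 0.2 gives s ≈ 82.74.
So α = 0.083·82.74 ≈ 6.87, β = 0.917·82.74 ≈ 75.87.

α ≈ 6.87, β ≈ 75.87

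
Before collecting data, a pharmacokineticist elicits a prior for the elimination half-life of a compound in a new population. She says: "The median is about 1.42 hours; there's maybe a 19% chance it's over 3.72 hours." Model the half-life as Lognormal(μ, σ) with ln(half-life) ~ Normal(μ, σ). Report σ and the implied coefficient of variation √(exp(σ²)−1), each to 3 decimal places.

If T ~ Lognormal(μ,σ) then ln T ~ Normal(μ,σ), so the p-quantile of ln T is μ + z_p·σ.
ln(1.42) = 0.3507 and ln(3.72) = 1.314; z_{0.5} = 0, z_{0.81} = 0.8779.
σ = (1.314 − 0.3507)/(0.8779 − (0)) = 1.097.
μ = 0.3507 − (0)·1.097 = 0.351.
CV = √(exp(σ²)−1) = √(exp(1.2034)−1) = 1.527.

σ ≈ 1.097, CV ≈ 1.527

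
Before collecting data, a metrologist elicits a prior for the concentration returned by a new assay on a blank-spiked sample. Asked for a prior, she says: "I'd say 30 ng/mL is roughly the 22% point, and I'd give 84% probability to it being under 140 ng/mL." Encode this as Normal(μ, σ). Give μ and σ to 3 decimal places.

μ = 78.080, σ = 62.265

The p-quantile of Normal(μ,σ) is μ + z_p·σ, with z_{0.22} = -0.7722 and z_{0.84} = 0.9945.
Eliminate σ: μ = (z₂·x₁ − z₁·x₂)/(z₂ − z₁) = (0.9945·30 − (-0.7722)·140)/1.767 = 78.080.
Then σ = (x₂ − x₁)/(z₂ − z₁) = (140 − 30)/1.767 = 62.265.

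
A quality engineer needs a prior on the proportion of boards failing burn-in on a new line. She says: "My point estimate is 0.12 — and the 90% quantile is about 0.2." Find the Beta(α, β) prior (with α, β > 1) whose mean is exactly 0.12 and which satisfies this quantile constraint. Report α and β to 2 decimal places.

α ≈ 3.53, β ≈ 25.88

With mean 0.12 fixed, write α = 0.12s, β = 0.88s where s = α+β.
Need P(θ < 0.2) = 0.9 under Beta(0.12s, 0.88s). Normal approximation: (q−m)/√(m(1−m)/s) ≈ z_{0.9} = 1.28, so s ≈ 0.12·0.88·(1.28)²/(0.2−0.12)² = 27.1.
At s = 27.1: P(θ<0.2) ≈ 0.893. Adjusting to match 0.9 gives s ≈ 29.41.
So α = 0.12·29.41 ≈ 3.53, β = 0.88·29.41 ≈ 25.88.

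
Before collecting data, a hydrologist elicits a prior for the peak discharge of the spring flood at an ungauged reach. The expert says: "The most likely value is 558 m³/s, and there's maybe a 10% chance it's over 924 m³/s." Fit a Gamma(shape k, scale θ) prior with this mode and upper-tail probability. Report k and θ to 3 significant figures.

k ≈ 8.42, θ ≈ 75.2

Gamma(k,θ) with k>1 has mode (k−1)θ, so θ = 558/(k−1).
Need P(X < 924) = 0.9 with θ tied to k this way. Start at k = 2, θ = 558: P(X<924) ≈ 0.493.
Too low — raise k to concentrate. Iterating converges to k ≈ 8.42.
Then θ = 558/(8.42−1) ≈ 75.2.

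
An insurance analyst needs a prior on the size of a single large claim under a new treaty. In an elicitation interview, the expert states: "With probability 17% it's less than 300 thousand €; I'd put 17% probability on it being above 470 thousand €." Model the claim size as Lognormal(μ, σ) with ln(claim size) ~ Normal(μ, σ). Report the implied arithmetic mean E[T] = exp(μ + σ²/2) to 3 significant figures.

If T ~ Lognormal(μ,σ) then ln T ~ Normal(μ,σ), so the p-quantile of ln T is μ + z_p·σ.
ln(300) = 5.704 and ln(470) = 6.153; z_{0.17} = -0.9542, z_{0.83} = 0.9542.
σ = (6.153 − 5.704)/(0.9542 − (-0.9542)) = 0.235.
μ = 5.704 − (-0.9542)·0.235 = 5.928.
E[T] = exp(μ + σ²/2) = exp(5.928 + 0.0277) = 386 thousand €.

E[T] ≈ 386 thousand €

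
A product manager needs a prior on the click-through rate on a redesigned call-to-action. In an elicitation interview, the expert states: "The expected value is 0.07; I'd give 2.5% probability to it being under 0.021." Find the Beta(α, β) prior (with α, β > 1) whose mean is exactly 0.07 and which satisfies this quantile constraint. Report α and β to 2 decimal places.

With mean 0.07 fixed, write α = 0.07s, β = 0.93s where s = α+β.
Need P(θ < 0.021) = 0.025 under Beta(0.07s, 0.93s). Normal approximation: (q−m)/√(m(1−m)/s) ≈ z_{0.025} = -1.96, so s ≈ 0.07·0.93·(-1.96)²/(0.021−0.07)² = 104.2.
At s = 104.2: P(θ<0.021) ≈ 0.004. Adjusting to match 0.025 gives s ≈ 61.60.
So α = 0.07·61.60 ≈ 4.31, β = 0.93·61.60 ≈ 57.29.

α ≈ 4.31, β ≈ 57.29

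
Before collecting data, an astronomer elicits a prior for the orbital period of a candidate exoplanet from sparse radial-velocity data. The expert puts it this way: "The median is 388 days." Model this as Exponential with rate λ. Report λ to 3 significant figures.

λ ≈ 0.00179

Exponential median = ln 2 / λ, so λ = ln 2 / 388.0 = 0.00179.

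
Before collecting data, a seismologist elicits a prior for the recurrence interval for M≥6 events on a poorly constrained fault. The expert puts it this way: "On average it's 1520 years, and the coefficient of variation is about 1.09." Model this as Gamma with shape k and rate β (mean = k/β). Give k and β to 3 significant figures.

k ≈ 0.842, β ≈ 0.000554

For Gamma(k, rate β): mean = k/β, variance = k/β², so CV = 1/√k.
CV = 1.09, hence k = 1/CV² = 0.842.
Then β = k/mean = 0.842/1520 = 0.000554.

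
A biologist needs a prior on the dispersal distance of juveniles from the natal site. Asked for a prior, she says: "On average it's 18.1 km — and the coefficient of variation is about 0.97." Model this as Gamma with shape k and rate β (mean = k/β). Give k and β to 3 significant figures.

For Gamma(k, rate β): mean = k/β, variance = k/β², so CV = 1/√k.
CV = 0.97, hence k = 1/CV² = 1.06.
Then β = k/mean = 1.06/18.1 = 0.0587.

k ≈ 1.06, β ≈ 0.0587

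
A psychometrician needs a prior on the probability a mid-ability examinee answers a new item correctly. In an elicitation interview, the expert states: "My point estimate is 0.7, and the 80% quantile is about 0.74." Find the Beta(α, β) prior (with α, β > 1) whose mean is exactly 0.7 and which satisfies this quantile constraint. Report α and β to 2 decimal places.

With mean 0.7 fixed, write α = 0.7s, β = 0.3s where s = α+β.
Need P(θ < 0.74) = 0.8 under Beta(0.7s, 0.3s). Normal approximation: (q−m)/√(m(1−m)/s) ≈ z_{0.8} = 0.842, so s ≈ 0.7·0.3·(0.842)²/(0.74−0.7)² = 93.0.
At s = 93.0: P(θ<0.74) ≈ 0.798. Adjusting to match 0.8 gives s ≈ 94.75.
So α = 0.7·94.75 ≈ 66.33, β = 0.3·94.75 ≈ 28.43.

α ≈ 66.33, β ≈ 28.43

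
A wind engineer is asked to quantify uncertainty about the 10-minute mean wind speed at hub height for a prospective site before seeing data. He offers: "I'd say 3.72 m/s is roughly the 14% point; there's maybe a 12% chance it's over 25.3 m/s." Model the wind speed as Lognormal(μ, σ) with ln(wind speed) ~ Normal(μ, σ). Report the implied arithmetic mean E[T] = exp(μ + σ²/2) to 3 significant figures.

If T ~ Lognormal(μ,σ) then ln T ~ Normal(μ,σ), so the p-quantile of ln T is μ + z_p·σ.
ln(3.72) = 1.314 and ln(25.3) = 3.231; z_{0.14} = -1.08, z_{0.88} = 1.175.
σ = (3.231 − 1.314)/(1.175 − (-1.08)) = 0.850.
μ = 1.314 − (-1.08)·0.850 = 2.232.
E[T] = exp(μ + σ²/2) = exp(2.232 + 0.3613) = 13.4 m/s.

E[T] ≈ 13.4 m/s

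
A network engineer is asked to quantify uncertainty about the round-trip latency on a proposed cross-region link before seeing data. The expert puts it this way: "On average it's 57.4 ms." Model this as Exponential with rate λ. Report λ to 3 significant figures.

λ ≈ 0.0174

Exponential mean = 1/λ, so λ = 1/57.4 = 0.0174.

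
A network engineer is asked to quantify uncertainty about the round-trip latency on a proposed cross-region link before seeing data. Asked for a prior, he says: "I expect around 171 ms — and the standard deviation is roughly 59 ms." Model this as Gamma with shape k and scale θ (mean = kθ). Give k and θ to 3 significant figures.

k ≈ 8.4, θ ≈ 20.4

For Gamma(k, scale θ): mean = kθ, variance = kθ², so CV = 1/√k.
CV = SD/mean = 59/171 = 0.345, hence k = 1/CV² = 8.4.
Then θ = mean/k = 171/8.4 = 20.4.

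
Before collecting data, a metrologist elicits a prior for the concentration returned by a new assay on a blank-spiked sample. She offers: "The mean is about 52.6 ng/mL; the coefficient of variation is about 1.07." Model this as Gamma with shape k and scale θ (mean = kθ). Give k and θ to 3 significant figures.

k ≈ 0.873, θ ≈ 60.2

For Gamma(k, scale θ): mean = kθ, variance = kθ², so CV = 1/√k.
CV = 1.07, hence k = 1/CV² = 0.873.
Then θ = mean/k = 52.6/0.873 = 60.2.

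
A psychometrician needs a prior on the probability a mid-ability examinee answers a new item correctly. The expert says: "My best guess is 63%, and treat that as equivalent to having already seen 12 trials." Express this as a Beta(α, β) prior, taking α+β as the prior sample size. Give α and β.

α = 7.56, β = 4.44

Under the effective-sample-size interpretation, Beta(α, β) has prior mean α/(α+β) and prior sample size α+β.
So α+β = 12 and α/(α+β) = 0.63, giving α = 0.63·12 = 7.56 and β = 12 − 7.56 = 4.44.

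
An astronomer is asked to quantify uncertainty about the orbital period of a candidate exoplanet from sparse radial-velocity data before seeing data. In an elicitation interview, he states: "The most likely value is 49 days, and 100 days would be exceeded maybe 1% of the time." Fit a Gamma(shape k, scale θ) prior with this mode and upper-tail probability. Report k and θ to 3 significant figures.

k ≈ 10.6, θ ≈ 5.1

Gamma(k,θ) with k>1 has mode (k−1)θ, so θ = 49/(k−1).
Need P(X < 100) = 0.99 with θ tied to k this way. Start at k = 2, θ = 49: P(X<100) ≈ 0.605.
Too low — raise k to concentrate. Iterating converges to k ≈ 10.6.
Then θ = 49/(10.6−1) ≈ 5.1.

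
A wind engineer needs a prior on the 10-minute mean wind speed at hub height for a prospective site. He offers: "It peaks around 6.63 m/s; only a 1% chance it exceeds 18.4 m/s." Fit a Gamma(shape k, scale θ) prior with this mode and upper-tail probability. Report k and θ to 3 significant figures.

k ≈ 5.4, θ ≈ 1.51

Gamma(k,θ) with k>1 has mode (k−1)θ, so θ = 6.63/(k−1).
Need P(X < 18.4) = 0.99 with θ tied to k this way. Start at k = 2, θ = 6.63: P(X<18.4) ≈ 0.765.
Too low — raise k to concentrate. Iterating converges to k ≈ 5.4.
Then θ = 6.63/(5.4−1) ≈ 1.51.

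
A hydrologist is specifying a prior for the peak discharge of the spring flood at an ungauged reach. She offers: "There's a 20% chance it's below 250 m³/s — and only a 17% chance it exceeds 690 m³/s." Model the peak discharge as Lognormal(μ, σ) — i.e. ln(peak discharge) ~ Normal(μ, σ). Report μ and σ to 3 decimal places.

If T ~ Lognormal(μ,σ) then ln T ~ Normal(μ,σ), so the p-quantile of ln T is μ + z_p·σ.
ln(250) = 5.521 and ln(690) = 6.537; z_{0.2} = -0.8416, z_{0.83} = 0.9542.
σ = (6.537 − 5.521)/(0.9542 − (-0.8416)) = 0.565.
μ = 5.521 − (-0.8416)·0.565 = 5.997.

μ ≈ 5.997, σ ≈ 0.565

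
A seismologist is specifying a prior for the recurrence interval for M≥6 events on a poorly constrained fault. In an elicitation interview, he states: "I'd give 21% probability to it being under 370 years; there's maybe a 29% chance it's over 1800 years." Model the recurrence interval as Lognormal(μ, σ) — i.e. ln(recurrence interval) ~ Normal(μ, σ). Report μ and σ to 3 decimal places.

If T ~ Lognormal(μ,σ) then ln T ~ Normal(μ,σ), so the p-quantile of ln T is μ + z_p·σ.
ln(370) = 5.914 and ln(1800) = 7.496; z_{0.21} = -0.8064, z_{0.71} = 0.5534.
σ = (7.496 − 5.914)/(0.5534 − (-0.8064)) = 1.163.
μ = 5.914 − (-0.8064)·1.163 = 6.852.

μ ≈ 6.852, σ ≈ 1.163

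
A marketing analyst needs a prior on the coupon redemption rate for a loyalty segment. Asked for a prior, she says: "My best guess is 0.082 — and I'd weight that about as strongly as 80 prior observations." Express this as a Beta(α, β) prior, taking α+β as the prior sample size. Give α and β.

Under the effective-sample-size interpretation, Beta(α, β) has prior mean α/(α+β) and prior sample size α+β.
So α+β = 80 and α/(α+β) = 0.082, giving α = 0.082·80 = 6.56 and β = 80 − 6.56 = 73.44.

α = 6.56, β = 73.44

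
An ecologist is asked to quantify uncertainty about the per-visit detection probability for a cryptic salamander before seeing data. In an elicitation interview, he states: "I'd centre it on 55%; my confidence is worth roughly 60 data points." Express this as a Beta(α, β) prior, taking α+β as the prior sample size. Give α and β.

Under the effective-sample-size interpretation, Beta(α, β) has prior mean α/(α+β) and prior sample size α+β.
So α+β = 60 and α/(α+β) = 0.55, giving α = 0.55·60 = 33 and β = 60 − 33 = 27.

α = 33, β = 27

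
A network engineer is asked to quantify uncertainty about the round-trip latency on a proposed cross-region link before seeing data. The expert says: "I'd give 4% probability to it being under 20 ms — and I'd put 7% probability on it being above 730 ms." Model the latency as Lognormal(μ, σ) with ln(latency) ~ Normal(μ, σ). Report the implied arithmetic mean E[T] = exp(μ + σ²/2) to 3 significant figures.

E[T] ≈ 262 ms

If T ~ Lognormal(μ,σ) then ln T ~ Normal(μ,σ), so the p-quantile of ln T is μ + z_p·σ.
ln(20) = 2.996 and ln(730) = 6.593; z_{0.04} = -1.751, z_{0.93} = 1.476.
σ = (6.593 − 2.996)/(1.476 − (-1.751)) = 1.115.
μ = 2.996 − (-1.751)·1.115 = 4.948.
E[T] = exp(μ + σ²/2) = exp(4.948 + 0.6215) = 262 ms.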